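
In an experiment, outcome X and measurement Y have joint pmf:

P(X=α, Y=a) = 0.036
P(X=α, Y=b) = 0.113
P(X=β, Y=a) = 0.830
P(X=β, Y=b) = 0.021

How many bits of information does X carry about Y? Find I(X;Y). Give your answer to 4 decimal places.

0.3074 bits

Marginals: p(X) = (0.1490, 0.8510), p(Y) = (0.8660, 0.1340).
I(X;Y) = Σ p(x,y)·log₂[p(x,y)/(p(x)p(y))].
  (α,a): 0.036·log₂(0.2790) = -0.06630
  (α,b): 0.113·log₂(5.6596) = 0.28258
  (β,a): 0.830·log₂(1.1262) = 0.14236
  (β,b): 0.021·log₂(0.1842) = -0.05126
Sum = 0.3074 bits.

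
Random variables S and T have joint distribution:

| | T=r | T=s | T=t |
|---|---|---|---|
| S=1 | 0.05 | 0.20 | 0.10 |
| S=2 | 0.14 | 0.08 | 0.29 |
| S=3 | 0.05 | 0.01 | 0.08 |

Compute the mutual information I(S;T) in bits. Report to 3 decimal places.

0.153 bits

Marginals: p(S) = (0.3500, 0.5100, 0.1400), p(T) = (0.2400, 0.2900, 0.4700).
I(S;T) = H(S) + H(T) − H(S,T).
H(S) = 1.4226, H(T) = 1.5240, H(S,T) = 2.7932.
I(S;T) = 1.4226 + 1.5240 − 2.7932 = 0.153 bits.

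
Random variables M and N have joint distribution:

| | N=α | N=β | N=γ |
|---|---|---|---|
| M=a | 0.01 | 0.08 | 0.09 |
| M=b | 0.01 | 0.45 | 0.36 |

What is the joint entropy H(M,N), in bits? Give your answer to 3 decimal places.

1.786 bits

H(M,N) = −Σ p(x,y)·log₂ p(x,y) over all 6 cells.
  cell (a,α): −0.01·log₂0.01 = 0.0664
  cell (a,β): −0.08·log₂0.08 = 0.2915
  cell (a,γ): −0.09·log₂0.09 = 0.3127
  cell (b,α): −0.01·log₂0.01 = 0.0664
  cell (b,β): −0.45·log₂0.45 = 0.5184
  cell (b,γ): −0.36·log₂0.36 = 0.5306
Sum = 1.786 bits.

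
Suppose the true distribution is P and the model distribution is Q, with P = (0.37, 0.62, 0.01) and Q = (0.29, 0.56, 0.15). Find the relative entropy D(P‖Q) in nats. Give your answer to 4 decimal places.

D(P‖Q) = Σ p·ln(p/q).
  0.37·ln(0.37/0.29) = 0.09014
  0.62·ln(0.62/0.56) = 0.06311
  0.01·ln(0.01/0.15) = -0.02708
D(P‖Q) = 0.1262 nats.

0.1262 nats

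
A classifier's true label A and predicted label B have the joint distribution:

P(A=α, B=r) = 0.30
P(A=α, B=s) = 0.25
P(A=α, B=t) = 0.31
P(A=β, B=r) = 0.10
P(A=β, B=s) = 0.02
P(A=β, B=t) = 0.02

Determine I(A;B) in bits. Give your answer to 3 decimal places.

0.048 bits

Marginals: p(A) = (0.8600, 0.1400), p(B) = (0.4000, 0.2700, 0.3300).
I(A;B) = Σ p(x,y)·log₂[p(x,y)/(p(x)p(y))].
  (α,r): 0.30·log₂(0.8721) = -0.0592
  (α,s): 0.25·log₂(1.0767) = 0.0266
  (α,t): 0.31·log₂(1.0923) = 0.0395
  (β,r): 0.10·log₂(1.7857) = 0.0837
  (β,s): 0.02·log₂(0.5291) = -0.0184
  (β,t): 0.02·log₂(0.4329) = -0.0242
Sum = 0.048 bits.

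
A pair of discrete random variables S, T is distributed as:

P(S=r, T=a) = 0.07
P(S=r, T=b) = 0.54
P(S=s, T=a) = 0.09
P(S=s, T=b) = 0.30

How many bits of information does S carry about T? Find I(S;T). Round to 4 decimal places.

Marginals: p(S) = (0.6100, 0.3900), p(T) = (0.1600, 0.8400).
I(S;T) = H(S) + H(T) − H(S,T).
H(S) = 0.9648, H(T) = 0.6343, H(S,T) = 1.5823.
I(S;T) = 0.9648 + 0.6343 − 1.5823 = 0.0168 bits.

0.0168 bits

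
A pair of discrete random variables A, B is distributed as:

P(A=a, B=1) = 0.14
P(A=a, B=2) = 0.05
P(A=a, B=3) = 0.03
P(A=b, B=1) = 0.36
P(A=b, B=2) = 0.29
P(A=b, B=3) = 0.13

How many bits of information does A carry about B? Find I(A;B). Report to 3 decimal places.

Marginals: p(A) = (0.2200, 0.7800), p(B) = (0.5000, 0.3400, 0.1600).
I(A;B) = H(A) + H(B) − H(A,B).
H(A) = 0.7602, H(B) = 1.4522, H(A,B) = 2.1961.
I(A;B) = 0.7602 + 1.4522 − 2.1961 = 0.016 bits.

0.016 bits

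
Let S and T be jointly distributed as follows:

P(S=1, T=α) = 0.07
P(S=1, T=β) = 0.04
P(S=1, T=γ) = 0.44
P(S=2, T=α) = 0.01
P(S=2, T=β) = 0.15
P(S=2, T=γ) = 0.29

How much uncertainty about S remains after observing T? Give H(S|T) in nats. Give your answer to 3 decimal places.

0.618 nats

Chain rule: H(S|T) = H(S,T) − H(T).
Marginals: p(S) = (0.5500, 0.4500), p(T) = (0.0800, 0.1900, 0.7300).
H(S,T) = 1.3657 nats; H(T) = 0.7473 nats.
H(S|T) = 1.3657 − 0.7473 = 0.618 nats.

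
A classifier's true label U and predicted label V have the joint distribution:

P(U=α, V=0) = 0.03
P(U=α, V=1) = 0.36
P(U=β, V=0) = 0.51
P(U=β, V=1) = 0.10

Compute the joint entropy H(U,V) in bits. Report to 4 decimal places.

1.5100 bits

H(U,V) = −Σ p(x,y)·log₂ p(x,y) over all 4 cells.
  cell (α,0): −0.03·log₂0.03 = 0.15177
  cell (α,1): −0.36·log₂0.36 = 0.53062
  cell (β,0): −0.51·log₂0.51 = 0.49543
  cell (β,1): −0.10·log₂0.10 = 0.33219
Sum = 1.5100 bits.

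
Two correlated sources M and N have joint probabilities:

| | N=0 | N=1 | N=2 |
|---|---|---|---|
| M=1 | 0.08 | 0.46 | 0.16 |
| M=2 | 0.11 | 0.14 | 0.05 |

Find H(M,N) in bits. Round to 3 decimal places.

H(M,N) = −Σ p(x,y)·log₂ p(x,y) over all 6 cells.
  cell (1,0): −0.08·log₂0.08 = 0.2915
  cell (1,1): −0.46·log₂0.46 = 0.5153
  cell (1,2): −0.16·log₂0.16 = 0.4230
  cell (2,0): −0.11·log₂0.11 = 0.3503
  cell (2,1): −0.14·log₂0.14 = 0.3971
  cell (2,2): −0.05·log₂0.05 = 0.2161
Sum = 2.193 bits.

2.193 bits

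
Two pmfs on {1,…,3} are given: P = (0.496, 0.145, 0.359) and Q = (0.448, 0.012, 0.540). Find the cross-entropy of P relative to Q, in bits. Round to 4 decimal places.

H(P,Q) = −Σ p·log₂ q.
  −0.496·log₂(0.448) = 0.57458
  −0.145·log₂(0.012) = 0.92522
  −0.359·log₂(0.540) = 0.31914
H(P,Q) = 1.8189 bits.

1.8189 bits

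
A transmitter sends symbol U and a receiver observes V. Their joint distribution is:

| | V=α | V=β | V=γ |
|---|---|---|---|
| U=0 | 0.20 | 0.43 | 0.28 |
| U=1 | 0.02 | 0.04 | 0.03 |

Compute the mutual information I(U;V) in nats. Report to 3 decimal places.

0.000 nats

Marginals: p(U) = (0.9100, 0.0900), p(V) = (0.2200, 0.4700, 0.3100).
I(U;V) = Σ p(x,y)·ln[p(x,y)/(p(x)p(y))].
  (0,α): 0.20·ln(0.9990) = -0.0002
  (0,β): 0.43·ln(1.0054) = 0.0023
  (0,γ): 0.28·ln(0.9926) = -0.0021
  (1,α): 0.02·ln(1.0101) = 0.0002
  (1,β): 0.04·ln(0.9456) = -0.0022
  (1,γ): 0.03·ln(1.0753) = 0.0022
Sum = 0.000 nats.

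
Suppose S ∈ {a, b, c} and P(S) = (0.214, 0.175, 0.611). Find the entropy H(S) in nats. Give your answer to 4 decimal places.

0.9360 nats

H(S) = −Σ p·ln p.
  −(0.214)·ln(0.214) = 0.32994
  −(0.175)·ln(0.175) = 0.30502
  −(0.611)·ln(0.611) = 0.30101
Sum: 0.32994 + 0.30502 + 0.30101 = 0.9360 nats.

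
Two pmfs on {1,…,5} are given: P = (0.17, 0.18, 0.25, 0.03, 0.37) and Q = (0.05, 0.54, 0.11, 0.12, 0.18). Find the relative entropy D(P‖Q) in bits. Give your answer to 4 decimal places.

0.6356 bits

D(P‖Q) = Σ p·log₂(p/q).
  0.17·log₂(0.17/0.05) = 0.30014
  0.18·log₂(0.18/0.54) = -0.28529
  0.25·log₂(0.25/0.11) = 0.29611
  0.03·log₂(0.03/0.12) = -0.06000
  0.37·log₂(0.37/0.18) = 0.38463
D(P‖Q) = 0.6356 bits.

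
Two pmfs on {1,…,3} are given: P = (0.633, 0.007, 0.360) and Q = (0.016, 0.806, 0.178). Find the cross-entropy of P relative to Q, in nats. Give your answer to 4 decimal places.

3.2404 nats

H(P,Q) = −Σ p·ln q.
  −0.633·ln(0.016) = 2.61756
  −0.007·ln(0.806) = 0.00151
  −0.360·ln(0.178) = 0.62135
H(P,Q) = 3.2404 nats.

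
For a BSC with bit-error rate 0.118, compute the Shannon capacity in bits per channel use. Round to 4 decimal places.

Binary symmetric channel: C = 1 − h₂(ε) where h₂ is the binary entropy function.
h₂(0.118) = −0.118·log₂0.118 − 0.882·log₂0.882 = 0.5236.
C = 1 − 0.5236 = 0.4764 bits per channel use.

0.4764 bits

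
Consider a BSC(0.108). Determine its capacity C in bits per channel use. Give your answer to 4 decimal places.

Binary symmetric channel: C = 1 − h₂(ε) where h₂ is the binary entropy function.
h₂(0.108) = −0.108·log₂0.108 − 0.892·log₂0.892 = 0.4939.
C = 1 − 0.4939 = 0.5061 bits per channel use.

0.5061 bits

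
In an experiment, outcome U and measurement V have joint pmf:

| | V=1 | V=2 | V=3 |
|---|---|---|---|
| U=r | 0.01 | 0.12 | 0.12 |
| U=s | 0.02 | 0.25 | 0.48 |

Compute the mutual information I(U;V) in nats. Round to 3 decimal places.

0.010 nats

Marginals: p(U) = (0.2500, 0.7500), p(V) = (0.0300, 0.3700, 0.6000).
I(U;V) = Σ p(x,y)·ln[p(x,y)/(p(x)p(y))].
  (r,1): 0.01·ln(1.3333) = 0.0029
  (r,2): 0.12·ln(1.2973) = 0.0312
  (r,3): 0.12·ln(0.8000) = -0.0268
  (s,1): 0.02·ln(0.8889) = -0.0024
  (s,2): 0.25·ln(0.9009) = -0.0261
  (s,3): 0.48·ln(1.0667) = 0.0310
Sum = 0.010 nats.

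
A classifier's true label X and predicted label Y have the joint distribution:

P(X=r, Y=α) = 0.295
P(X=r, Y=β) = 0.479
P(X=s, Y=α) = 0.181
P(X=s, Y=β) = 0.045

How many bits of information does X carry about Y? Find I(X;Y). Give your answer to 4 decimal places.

0.0934 bits

Marginals: p(X) = (0.7740, 0.2260), p(Y) = (0.4760, 0.5240).
I(X;Y) = H(X) + H(Y) − H(X,Y).
H(X) = 0.7710, H(Y) = 0.9983, H(X,Y) = 1.6759.
I(X;Y) = 0.7710 + 0.9983 − 1.6759 = 0.0934 bits.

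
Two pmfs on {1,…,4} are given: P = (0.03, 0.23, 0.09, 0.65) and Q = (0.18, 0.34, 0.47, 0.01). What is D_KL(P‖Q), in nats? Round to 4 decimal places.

D(P‖Q) = Σ p·ln(p/q).
  0.03·ln(0.03/0.18) = -0.05375
  0.23·ln(0.23/0.34) = -0.08990
  0.09·ln(0.09/0.47) = -0.14876
  0.65·ln(0.65/0.01) = 2.71335
D(P‖Q) = 2.4209 nats.

2.4209 nats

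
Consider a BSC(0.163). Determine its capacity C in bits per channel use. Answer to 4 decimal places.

Binary symmetric channel: C = 1 − h₂(ε) where h₂ is the binary entropy function.
h₂(0.163) = −0.163·log₂0.163 − 0.837·log₂0.837 = 0.6414.
C = 1 − 0.6414 = 0.3586 bits per channel use.

0.3586 bits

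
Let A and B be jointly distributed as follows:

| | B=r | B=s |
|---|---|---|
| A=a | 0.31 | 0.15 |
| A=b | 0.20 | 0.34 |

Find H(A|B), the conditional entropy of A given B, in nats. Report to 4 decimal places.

0.6434 nats

Marginals: p(A) = (0.4600, 0.5400), p(B) = (0.5100, 0.4900).
H(A|B) = Σ p(B) · H(A|B=·).
  B=r: p=0.5100, H(A|B=r) = 0.6697
  B=s: p=0.4900, H(A|B=s) = 0.6160
Weighted sum = 0.6434 nats.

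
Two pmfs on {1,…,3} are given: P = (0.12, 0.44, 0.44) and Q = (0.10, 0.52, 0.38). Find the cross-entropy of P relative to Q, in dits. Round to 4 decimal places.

H(P,Q) = −Σ p·log₁₀ q.
  −0.12·log₁₀(0.10) = 0.12000
  −0.44·log₁₀(0.52) = 0.12496
  −0.44·log₁₀(0.38) = 0.18490
H(P,Q) = 0.4299 dits.

0.4299 dits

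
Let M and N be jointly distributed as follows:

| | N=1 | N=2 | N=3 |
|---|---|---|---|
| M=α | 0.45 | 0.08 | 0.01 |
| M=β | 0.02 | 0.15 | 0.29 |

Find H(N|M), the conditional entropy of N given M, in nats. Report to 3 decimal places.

0.639 nats

Chain rule: H(N|M) = H(M,N) − H(M).
Marginals: p(M) = (0.5400, 0.4600), p(N) = (0.4700, 0.2300, 0.3000).
H(M,N) = 1.3292 nats; H(M) = 0.6899 nats.
H(N|M) = 1.3292 − 0.6899 = 0.639 nats.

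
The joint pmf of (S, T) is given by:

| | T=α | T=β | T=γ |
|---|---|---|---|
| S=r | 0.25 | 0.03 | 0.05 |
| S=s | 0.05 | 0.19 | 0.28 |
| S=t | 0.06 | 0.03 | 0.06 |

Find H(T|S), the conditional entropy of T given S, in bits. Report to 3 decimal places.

1.263 bits

Chain rule: H(T|S) = H(S,T) − H(S).
Marginals: p(S) = (0.3300, 0.5200, 0.1500), p(T) = (0.3600, 0.2500, 0.3900).
H(S,T) = 2.6922 bits; H(S) = 1.4289 bits.
H(T|S) = 2.6922 − 1.4289 = 1.263 bits.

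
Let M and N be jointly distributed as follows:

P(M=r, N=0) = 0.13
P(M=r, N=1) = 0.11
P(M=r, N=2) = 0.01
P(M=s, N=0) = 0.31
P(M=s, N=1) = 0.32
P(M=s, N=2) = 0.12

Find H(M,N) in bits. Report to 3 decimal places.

2.216 bits

H(M,N) = −Σ p(x,y)·log₂ p(x,y) over all 6 cells.
  cell (r,0): −0.13·log₂0.13 = 0.3826
  cell (r,1): −0.11·log₂0.11 = 0.3503
  cell (r,2): −0.01·log₂0.01 = 0.0664
  cell (s,0): −0.31·log₂0.31 = 0.5238
  cell (s,1): −0.32·log₂0.32 = 0.5260
  cell (s,2): −0.12·log₂0.12 = 0.3671
Sum = 2.216 bits.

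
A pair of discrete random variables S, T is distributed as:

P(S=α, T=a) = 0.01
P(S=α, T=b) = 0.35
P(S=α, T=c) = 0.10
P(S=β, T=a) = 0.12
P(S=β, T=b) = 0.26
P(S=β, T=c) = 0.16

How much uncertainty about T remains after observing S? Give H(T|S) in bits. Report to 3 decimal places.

1.229 bits

Chain rule: H(T|S) = H(S,T) − H(S).
Marginals: p(S) = (0.4600, 0.5400), p(T) = (0.1300, 0.6100, 0.2600).
H(S,T) = 2.2241 bits; H(S) = 0.9954 bits.
H(T|S) = 2.2241 − 0.9954 = 1.229 bits.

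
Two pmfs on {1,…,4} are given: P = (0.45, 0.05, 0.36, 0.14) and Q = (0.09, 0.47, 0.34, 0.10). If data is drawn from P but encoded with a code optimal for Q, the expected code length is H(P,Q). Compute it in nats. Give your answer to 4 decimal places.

H(P,Q) = −Σ p·ln q.
  −0.45·ln(0.09) = 1.08358
  −0.05·ln(0.47) = 0.03775
  −0.36·ln(0.34) = 0.38837
  −0.14·ln(0.10) = 0.32236
H(P,Q) = 1.8321 nats.

1.8321 nats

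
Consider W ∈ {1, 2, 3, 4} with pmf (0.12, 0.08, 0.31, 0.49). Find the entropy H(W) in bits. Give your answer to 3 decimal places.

1.687 bits

H(W) = −Σ p·log₂ p.
  −(0.12)·log₂(0.12) = 0.3671
  −(0.08)·log₂(0.08) = 0.2915
  −(0.31)·log₂(0.31) = 0.5238
  −(0.49)·log₂(0.49) = 0.5043
Sum: 0.3671 + 0.2915 + 0.5238 + 0.5043 = 1.687 bits.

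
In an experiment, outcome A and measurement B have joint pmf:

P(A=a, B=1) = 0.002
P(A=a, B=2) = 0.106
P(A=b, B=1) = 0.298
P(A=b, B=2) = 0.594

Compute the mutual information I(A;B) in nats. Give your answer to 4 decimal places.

0.0327 nats

Marginals: p(A) = (0.1080, 0.8920), p(B) = (0.3000, 0.7000).
I(A;B) = H(A) + H(B) − H(A,B).
H(A) = 0.3423, H(B) = 0.6109, H(A,B) = 0.9205.
I(A;B) = 0.3423 + 0.6109 − 0.9205 = 0.0327 nats.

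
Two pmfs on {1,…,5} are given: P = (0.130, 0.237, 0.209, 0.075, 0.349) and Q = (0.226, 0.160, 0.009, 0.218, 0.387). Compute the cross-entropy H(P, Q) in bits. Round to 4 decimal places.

2.9687 bits

H(P,Q) = −Σ p·log₂ q.
  −0.130·log₂(0.226) = 0.27893
  −0.237·log₂(0.160) = 0.62659
  −0.209·log₂(0.009) = 1.42033
  −0.075·log₂(0.218) = 0.16482
  −0.349·log₂(0.387) = 0.47799
H(P,Q) = 2.9687 bits.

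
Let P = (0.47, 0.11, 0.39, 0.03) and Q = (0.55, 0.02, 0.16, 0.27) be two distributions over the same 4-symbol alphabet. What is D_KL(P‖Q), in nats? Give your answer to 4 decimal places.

D(P‖Q) = Σ p·ln(p/q).
  0.47·ln(0.47/0.55) = -0.07388
  0.11·ln(0.11/0.02) = 0.18752
  0.39·ln(0.39/0.16) = 0.34748
  0.03·ln(0.03/0.27) = -0.06592
D(P‖Q) = 0.3952 nats.

0.3952 nats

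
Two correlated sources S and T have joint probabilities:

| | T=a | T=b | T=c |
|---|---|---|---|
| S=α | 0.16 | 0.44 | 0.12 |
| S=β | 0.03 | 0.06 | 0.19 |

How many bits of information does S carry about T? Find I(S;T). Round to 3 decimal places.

0.173 bits

Marginals: p(S) = (0.7200, 0.2800), p(T) = (0.1900, 0.5000, 0.3100).
I(S;T) = Σ p(x,y)·log₂[p(x,y)/(p(x)p(y))].
  (α,a): 0.16·log₂(1.1696) = 0.0362
  (α,b): 0.44·log₂(1.2222) = 0.1274
  (α,c): 0.12·log₂(0.5376) = -0.1074
  (β,a): 0.03·log₂(0.5639) = -0.0248
  (β,b): 0.06·log₂(0.4286) = -0.0733
  (β,c): 0.19·log₂(2.1889) = 0.2147
Sum = 0.173 bits.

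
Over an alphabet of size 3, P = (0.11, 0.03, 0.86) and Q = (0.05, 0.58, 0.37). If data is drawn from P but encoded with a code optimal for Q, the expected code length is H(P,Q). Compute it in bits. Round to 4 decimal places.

H(P,Q) = −Σ p·log₂ q.
  −0.11·log₂(0.05) = 0.47541
  −0.03·log₂(0.58) = 0.02358
  −0.86·log₂(0.37) = 1.23359
H(P,Q) = 1.7326 bits.

1.7326 bits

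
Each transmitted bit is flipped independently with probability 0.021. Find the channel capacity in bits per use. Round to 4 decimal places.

Binary symmetric channel: C = 1 − h₂(ε) where h₂ is the binary entropy function.
h₂(0.021) = −0.021·log₂0.021 − 0.979·log₂0.979 = 0.1470.
C = 1 − 0.1470 = 0.8530 bits per channel use.

0.8530 bits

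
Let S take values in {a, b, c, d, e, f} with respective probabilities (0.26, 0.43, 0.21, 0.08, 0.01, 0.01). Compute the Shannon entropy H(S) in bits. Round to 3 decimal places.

H(S) = −Σ p·log₂ p.
  −(0.26)·log₂(0.26) = 0.5053
  −(0.43)·log₂(0.43) = 0.5236
  −(0.21)·log₂(0.21) = 0.4728
  −(0.08)·log₂(0.08) = 0.2915
  −(0.01)·log₂(0.01) = 0.0664
  −(0.01)·log₂(0.01) = 0.0664
Sum: 0.5053 + 0.5236 + 0.4728 + 0.2915 + 0.0664 + 0.0664 = 1.926 bits.

1.926 bits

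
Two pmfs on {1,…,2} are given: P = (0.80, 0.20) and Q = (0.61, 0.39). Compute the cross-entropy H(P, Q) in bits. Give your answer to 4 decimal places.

0.8422 bits

H(P,Q) = −Σ p·log₂ q.
  −0.80·log₂(0.61) = 0.57050
  −0.20·log₂(0.39) = 0.27169
H(P,Q) = 0.8422 bits.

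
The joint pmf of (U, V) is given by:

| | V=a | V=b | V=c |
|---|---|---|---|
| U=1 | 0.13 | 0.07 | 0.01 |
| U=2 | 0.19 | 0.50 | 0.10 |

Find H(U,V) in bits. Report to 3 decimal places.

H(U,V) = −Σ p(x,y)·log₂ p(x,y) over all 6 cells.
  cell (1,a): −0.13·log₂0.13 = 0.3826
  cell (1,b): −0.07·log₂0.07 = 0.2686
  cell (1,c): −0.01·log₂0.01 = 0.0664
  cell (2,a): −0.19·log₂0.19 = 0.4552
  cell (2,b): −0.50·log₂0.50 = 0.5000
  cell (2,c): −0.10·log₂0.10 = 0.3322
Sum = 2.005 bits.

2.005 bits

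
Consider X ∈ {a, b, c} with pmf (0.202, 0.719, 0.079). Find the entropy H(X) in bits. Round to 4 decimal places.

H(X) = −Σ p·log₂ p.
  −(0.202)·log₂(0.202) = 0.46613
  −(0.719)·log₂(0.719) = 0.34220
  −(0.079)·log₂(0.079) = 0.28930
Sum: 0.46613 + 0.34220 + 0.28930 = 1.0976 bits.

1.0976 bits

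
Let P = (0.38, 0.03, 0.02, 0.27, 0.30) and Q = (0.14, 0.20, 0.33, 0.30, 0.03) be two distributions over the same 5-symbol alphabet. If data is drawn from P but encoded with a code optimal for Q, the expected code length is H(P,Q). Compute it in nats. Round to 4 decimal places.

2.1946 nats

H(P,Q) = −Σ p·ln q.
  −0.38·ln(0.14) = 0.74712
  −0.03·ln(0.20) = 0.04828
  −0.02·ln(0.33) = 0.02217
  −0.27·ln(0.30) = 0.32507
  −0.30·ln(0.03) = 1.05197
H(P,Q) = 2.1946 nats.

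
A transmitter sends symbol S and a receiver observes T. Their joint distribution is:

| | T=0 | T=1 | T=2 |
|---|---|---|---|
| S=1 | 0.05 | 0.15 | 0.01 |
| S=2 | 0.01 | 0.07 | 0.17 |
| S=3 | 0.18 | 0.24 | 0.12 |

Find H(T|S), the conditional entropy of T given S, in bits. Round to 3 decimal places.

1.316 bits

Chain rule: H(T|S) = H(S,T) − H(S).
Marginals: p(S) = (0.2100, 0.2500, 0.5400), p(T) = (0.2400, 0.4600, 0.3000).
H(S,T) = 2.7692 bits; H(S) = 1.4529 bits.
H(T|S) = 2.7692 − 1.4529 = 1.316 bits.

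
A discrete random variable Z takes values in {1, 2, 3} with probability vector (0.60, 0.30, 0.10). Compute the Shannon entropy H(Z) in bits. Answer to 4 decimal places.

1.2955 bits

H(Z) = −Σ p·log₂ p.
  −(0.60)·log₂(0.60) = 0.44218
  −(0.30)·log₂(0.30) = 0.52109
  −(0.10)·log₂(0.10) = 0.33219
Sum: 0.44218 + 0.52109 + 0.33219 = 1.2955 bits.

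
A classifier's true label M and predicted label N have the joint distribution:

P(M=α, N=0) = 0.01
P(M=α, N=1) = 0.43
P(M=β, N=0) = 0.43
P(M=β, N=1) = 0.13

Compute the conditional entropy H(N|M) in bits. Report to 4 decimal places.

0.5066 bits

Marginals: p(M) = (0.4400, 0.5600), p(N) = (0.4400, 0.5600).
H(N|M) = Σ p(M) · H(N|M=·).
  M=α: p=0.4400, H(N|M=α) = 0.1565
  M=β: p=0.5600, H(N|M=β) = 0.7817
Weighted sum = 0.5066 bits.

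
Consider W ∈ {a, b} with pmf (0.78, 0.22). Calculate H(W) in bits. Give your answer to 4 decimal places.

H(W) = −Σ p·log₂ p.
  −(0.78)·log₂(0.78) = 0.27959
  −(0.22)·log₂(0.22) = 0.48057
Sum: 0.27959 + 0.48057 = 0.7602 bits.

0.7602 bits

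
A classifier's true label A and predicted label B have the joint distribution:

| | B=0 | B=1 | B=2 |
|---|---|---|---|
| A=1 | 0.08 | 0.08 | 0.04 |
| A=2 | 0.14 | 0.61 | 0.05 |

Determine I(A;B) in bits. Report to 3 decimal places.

0.068 bits

Marginals: p(A) = (0.2000, 0.8000), p(B) = (0.2200, 0.6900, 0.0900).
I(A;B) = H(A) + H(B) − H(A,B).
H(A) = 0.7219, H(B) = 1.1626, H(A,B) = 1.8170.
I(A;B) = 0.7219 + 1.1626 − 1.8170 = 0.068 bits.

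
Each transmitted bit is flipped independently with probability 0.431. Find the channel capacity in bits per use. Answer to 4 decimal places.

Binary symmetric channel: C = 1 − h₂(ε) where h₂ is the binary entropy function.
h₂(0.431) = −0.431·log₂0.431 − 0.569·log₂0.569 = 0.9862.
C = 1 − 0.9862 = 0.0138 bits per channel use.

0.0138 bits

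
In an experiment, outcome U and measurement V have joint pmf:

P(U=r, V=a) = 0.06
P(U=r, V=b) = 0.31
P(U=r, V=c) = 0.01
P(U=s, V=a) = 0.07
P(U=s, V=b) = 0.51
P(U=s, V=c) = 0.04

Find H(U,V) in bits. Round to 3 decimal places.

1.784 bits

H(U,V) = −Σ p(x,y)·log₂ p(x,y) over all 6 cells.
  cell (r,a): −0.06·log₂0.06 = 0.2435
  cell (r,b): −0.31·log₂0.31 = 0.5238
  cell (r,c): −0.01·log₂0.01 = 0.0664
  cell (s,a): −0.07·log₂0.07 = 0.2686
  cell (s,b): −0.51·log₂0.51 = 0.4954
  cell (s,c): −0.04·log₂0.04 = 0.1858
Sum = 1.784 bits.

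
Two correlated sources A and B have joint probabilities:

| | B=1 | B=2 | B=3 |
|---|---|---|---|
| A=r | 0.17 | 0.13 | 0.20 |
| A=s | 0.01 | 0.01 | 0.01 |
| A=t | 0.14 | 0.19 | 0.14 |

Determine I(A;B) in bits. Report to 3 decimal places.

Marginals: p(A) = (0.5000, 0.0300, 0.4700), p(B) = (0.3200, 0.3300, 0.3500).
I(A;B) = Σ p(x,y)·log₂[p(x,y)/(p(x)p(y))].
  (r,1): 0.17·log₂(1.0625) = 0.0149
  (r,2): 0.13·log₂(0.7879) = -0.0447
  (r,3): 0.20·log₂(1.1429) = 0.0385
  (s,1): 0.01·log₂(1.0417) = 0.0006
  (s,2): 0.01·log₂(1.0101) = 0.0001
  (s,3): 0.01·log₂(0.9524) = -0.0007
  (t,1): 0.14·log₂(0.9309) = -0.0145
  (t,2): 0.19·log₂(1.2250) = 0.0556
  (t,3): 0.14·log₂(0.8511) = -0.0326
Sum = 0.017 bits.

0.017 bits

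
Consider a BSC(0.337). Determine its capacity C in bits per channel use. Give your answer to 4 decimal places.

0.0781 bits

Binary symmetric channel: C = 1 − h₂(ε) where h₂ is the binary entropy function.
h₂(0.337) = −0.337·log₂0.337 − 0.663·log₂0.663 = 0.9219.
C = 1 − 0.9219 = 0.0781 bits per channel use.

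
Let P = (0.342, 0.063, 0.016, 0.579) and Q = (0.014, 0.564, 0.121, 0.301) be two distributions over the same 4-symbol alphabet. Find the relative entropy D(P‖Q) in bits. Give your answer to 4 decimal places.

1.8773 bits

D(P‖Q) = Σ p·log₂(p/q).
  0.342·log₂(0.342/0.014) = 1.57679
  0.063·log₂(0.063/0.564) = -0.19922
  0.016·log₂(0.016/0.121) = -0.04670
  0.579·log₂(0.579/0.301) = 0.54646
D(P‖Q) = 1.8773 bits.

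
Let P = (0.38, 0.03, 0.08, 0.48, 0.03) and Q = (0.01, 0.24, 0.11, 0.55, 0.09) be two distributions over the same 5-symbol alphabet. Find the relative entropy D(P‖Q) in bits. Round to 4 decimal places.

1.7256 bits

D(P‖Q) = Σ p·log₂(p/q).
  0.38·log₂(0.38/0.01) = 1.99421
  0.03·log₂(0.03/0.24) = -0.09000
  0.08·log₂(0.08/0.11) = -0.03675
  0.48·log₂(0.48/0.55) = -0.09427
  0.03·log₂(0.03/0.09) = -0.04755
D(P‖Q) = 1.7256 bits.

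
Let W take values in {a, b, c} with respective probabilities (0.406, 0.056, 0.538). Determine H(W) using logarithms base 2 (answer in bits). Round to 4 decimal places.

1.2420 bits

H(W) = −Σ p·log₂ p.
  −(0.406)·log₂(0.406) = 0.52798
  −(0.056)·log₂(0.056) = 0.23287
  −(0.538)·log₂(0.538) = 0.48115
Sum: 0.52798 + 0.23287 + 0.48115 = 1.2420 bits.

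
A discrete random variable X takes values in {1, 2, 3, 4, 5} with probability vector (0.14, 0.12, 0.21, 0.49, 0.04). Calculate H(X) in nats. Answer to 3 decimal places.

1.336 nats

H(X) = −Σ p·ln p.
  −(0.14)·ln(0.14) = 0.2753
  −(0.12)·ln(0.12) = 0.2544
  −(0.21)·ln(0.21) = 0.3277
  −(0.49)·ln(0.49) = 0.3495
  −(0.04)·ln(0.04) = 0.1288
Sum: 0.2753 + 0.2544 + 0.3277 + 0.3495 + 0.1288 = 1.336 nats.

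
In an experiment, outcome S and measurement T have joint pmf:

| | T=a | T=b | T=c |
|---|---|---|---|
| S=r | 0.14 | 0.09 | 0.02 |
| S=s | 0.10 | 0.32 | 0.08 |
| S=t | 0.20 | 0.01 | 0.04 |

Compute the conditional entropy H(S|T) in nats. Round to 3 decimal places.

0.863 nats

Chain rule: H(S|T) = H(S,T) − H(T).
Marginals: p(S) = (0.2500, 0.5000, 0.2500), p(T) = (0.4400, 0.4200, 0.1400).
H(S,T) = 1.8638 nats; H(T) = 1.0008 nats.
H(S|T) = 1.8638 − 1.0008 = 0.863 nats.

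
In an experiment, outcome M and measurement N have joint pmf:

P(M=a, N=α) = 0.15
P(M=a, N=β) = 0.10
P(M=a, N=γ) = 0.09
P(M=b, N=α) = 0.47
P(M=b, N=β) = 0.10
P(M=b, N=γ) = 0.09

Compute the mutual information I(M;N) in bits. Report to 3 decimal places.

0.050 bits

Marginals: p(M) = (0.3400, 0.6600), p(N) = (0.6200, 0.2000, 0.1800).
I(M;N) = Σ p(x,y)·log₂[p(x,y)/(p(x)p(y))].
  (a,α): 0.15·log₂(0.7116) = -0.0736
  (a,β): 0.10·log₂(1.4706) = 0.0556
  (a,γ): 0.09·log₂(1.4706) = 0.0501
  (b,α): 0.47·log₂(1.1486) = 0.0939
  (b,β): 0.10·log₂(0.7576) = -0.0401
  (b,γ): 0.09·log₂(0.7576) = -0.0360
Sum = 0.050 bits.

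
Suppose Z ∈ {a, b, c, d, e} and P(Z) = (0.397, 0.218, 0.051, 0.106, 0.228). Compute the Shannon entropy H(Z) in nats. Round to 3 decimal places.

1.426 nats

H(Z) = −Σ p·ln p.
  −(0.397)·ln(0.397) = 0.3668
  −(0.218)·ln(0.218) = 0.3321
  −(0.051)·ln(0.051) = 0.1518
  −(0.106)·ln(0.106) = 0.2379
  −(0.228)·ln(0.228) = 0.3371
Sum: 0.3668 + 0.3321 + 0.1518 + 0.2379 + 0.3371 = 1.426 nats.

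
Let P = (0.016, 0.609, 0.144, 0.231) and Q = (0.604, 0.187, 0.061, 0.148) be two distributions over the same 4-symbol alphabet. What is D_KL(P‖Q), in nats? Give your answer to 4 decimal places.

0.8875 nats

D(P‖Q) = Σ p·ln(p/q).
  0.016·ln(0.016/0.604) = -0.05810
  0.609·ln(0.609/0.187) = 0.71905
  0.144·ln(0.144/0.061) = 0.12369
  0.231·ln(0.231/0.148) = 0.10284
D(P‖Q) = 0.8875 nats.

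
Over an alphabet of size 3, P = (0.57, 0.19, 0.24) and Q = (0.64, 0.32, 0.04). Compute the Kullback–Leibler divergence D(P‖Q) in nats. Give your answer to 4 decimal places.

D(P‖Q) = Σ p·ln(p/q).
  0.57·ln(0.57/0.64) = -0.06602
  0.19·ln(0.19/0.32) = -0.09905
  0.24·ln(0.24/0.04) = 0.43002
D(P‖Q) = 0.2650 nats.

0.2650 nats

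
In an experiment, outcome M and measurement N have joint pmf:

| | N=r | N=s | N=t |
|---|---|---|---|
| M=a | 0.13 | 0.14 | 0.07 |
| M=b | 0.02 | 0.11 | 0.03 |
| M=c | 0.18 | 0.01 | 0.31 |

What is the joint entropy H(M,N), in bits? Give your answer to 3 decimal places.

2.699 bits

H(M,N) = −Σ p(x,y)·log₂ p(x,y) over all 9 cells.
  cell (a,r): −0.13·log₂0.13 = 0.3826
  cell (a,s): −0.14·log₂0.14 = 0.3971
  cell (a,t): −0.07·log₂0.07 = 0.2686
  cell (b,r): −0.02·log₂0.02 = 0.1129
  cell (b,s): −0.11·log₂0.11 = 0.3503
  cell (b,t): −0.03·log₂0.03 = 0.1518
  cell (c,r): −0.18·log₂0.18 = 0.4453
  cell (c,s): −0.01·log₂0.01 = 0.0664
  cell (c,t): −0.31·log₂0.31 = 0.5238
Sum = 2.699 bits.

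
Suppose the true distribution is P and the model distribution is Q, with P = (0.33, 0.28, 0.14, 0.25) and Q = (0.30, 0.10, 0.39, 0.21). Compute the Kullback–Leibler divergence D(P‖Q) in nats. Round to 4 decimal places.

D(P‖Q) = Σ p·ln(p/q).
  0.33·ln(0.33/0.30) = 0.03145
  0.28·ln(0.28/0.10) = 0.28829
  0.14·ln(0.14/0.39) = -0.14343
  0.25·ln(0.25/0.21) = 0.04359
D(P‖Q) = 0.2199 nats.

0.2199 nats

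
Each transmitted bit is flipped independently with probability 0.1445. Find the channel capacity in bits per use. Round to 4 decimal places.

0.4041 bits

Binary symmetric channel: C = 1 − h₂(ε) where h₂ is the binary entropy function.
h₂(0.1445) = −0.1445·log₂0.1445 − 0.8555·log₂0.8555 = 0.5959.
C = 1 − 0.5959 = 0.4041 bits per channel use.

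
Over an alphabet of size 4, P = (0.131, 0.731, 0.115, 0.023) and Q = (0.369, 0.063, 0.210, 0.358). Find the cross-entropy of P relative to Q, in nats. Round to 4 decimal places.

H(P,Q) = −Σ p·ln q.
  −0.131·ln(0.369) = 0.13060
  −0.731·ln(0.063) = 2.02094
  −0.115·ln(0.210) = 0.17947
  −0.023·ln(0.358) = 0.02363
H(P,Q) = 2.3546 nats.

2.3546 nats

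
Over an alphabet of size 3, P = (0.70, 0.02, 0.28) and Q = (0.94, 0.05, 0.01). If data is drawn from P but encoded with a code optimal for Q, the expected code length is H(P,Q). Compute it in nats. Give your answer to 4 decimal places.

H(P,Q) = −Σ p·ln q.
  −0.70·ln(0.94) = 0.04331
  −0.02·ln(0.05) = 0.05991
  −0.28·ln(0.01) = 1.28945
H(P,Q) = 1.3927 nats.

1.3927 nats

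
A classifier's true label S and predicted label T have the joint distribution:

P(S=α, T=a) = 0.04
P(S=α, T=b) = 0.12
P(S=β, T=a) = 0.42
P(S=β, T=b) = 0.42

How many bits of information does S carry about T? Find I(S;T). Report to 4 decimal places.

0.0256 bits

Marginals: p(S) = (0.1600, 0.8400), p(T) = (0.4600, 0.5400).
I(S;T) = Σ p(x,y)·log₂[p(x,y)/(p(x)p(y))].
  (α,a): 0.04·log₂(0.5435) = -0.03519
  (α,b): 0.12·log₂(1.3889) = 0.05687
  (β,a): 0.42·log₂(1.0870) = 0.05052
  (β,b): 0.42·log₂(0.9259) = -0.04663
Sum = 0.0256 bits.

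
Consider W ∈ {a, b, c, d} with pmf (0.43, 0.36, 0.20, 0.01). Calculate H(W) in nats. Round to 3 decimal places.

H(W) = −Σ p·ln p.
  −(0.43)·ln(0.43) = 0.3629
  −(0.36)·ln(0.36) = 0.3678
  −(0.20)·ln(0.20) = 0.3219
  −(0.01)·ln(0.01) = 0.0461
Sum: 0.3629 + 0.3678 + 0.3219 + 0.0461 = 1.099 nats.

1.099 nats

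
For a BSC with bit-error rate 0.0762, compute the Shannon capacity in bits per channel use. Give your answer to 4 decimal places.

0.6114 bits

Binary symmetric channel: C = 1 − h₂(ε) where h₂ is the binary entropy function.
h₂(0.0762) = −0.0762·log₂0.0762 − 0.9238·log₂0.9238 = 0.3886.
C = 1 − 0.3886 = 0.6114 bits per channel use.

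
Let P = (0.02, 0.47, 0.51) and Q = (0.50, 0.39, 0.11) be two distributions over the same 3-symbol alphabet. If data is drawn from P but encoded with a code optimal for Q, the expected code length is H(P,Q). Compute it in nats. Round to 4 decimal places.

1.5821 nats

H(P,Q) = −Σ p·ln q.
  −0.02·ln(0.50) = 0.01386
  −0.47·ln(0.39) = 0.44256
  −0.51·ln(0.11) = 1.12571
H(P,Q) = 1.5821 nats.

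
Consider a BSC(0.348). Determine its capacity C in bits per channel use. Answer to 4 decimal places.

Binary symmetric channel: C = 1 − h₂(ε) where h₂ is the binary entropy function.
h₂(0.348) = −0.348·log₂0.348 − 0.652·log₂0.652 = 0.9323.
C = 1 − 0.9323 = 0.0677 bits per channel use.

0.0677 bits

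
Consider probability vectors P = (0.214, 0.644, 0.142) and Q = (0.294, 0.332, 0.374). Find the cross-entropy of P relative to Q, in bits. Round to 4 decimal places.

1.6039 bits

H(P,Q) = −Σ p·log₂ q.
  −0.214·log₂(0.294) = 0.37795
  −0.644·log₂(0.332) = 1.02444
  −0.142·log₂(0.374) = 0.20148
H(P,Q) = 1.6039 bits.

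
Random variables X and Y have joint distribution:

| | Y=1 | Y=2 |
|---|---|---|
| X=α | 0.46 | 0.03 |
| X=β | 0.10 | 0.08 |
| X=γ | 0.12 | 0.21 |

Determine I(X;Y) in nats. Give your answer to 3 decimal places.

0.174 nats

Marginals: p(X) = (0.4900, 0.1800, 0.3300), p(Y) = (0.6800, 0.3200).
I(X;Y) = H(X) + H(Y) − H(X,Y).
H(X) = 1.0241, H(Y) = 0.6269, H(X,Y) = 1.4769.
I(X;Y) = 1.0241 + 0.6269 − 1.4769 = 0.174 nats.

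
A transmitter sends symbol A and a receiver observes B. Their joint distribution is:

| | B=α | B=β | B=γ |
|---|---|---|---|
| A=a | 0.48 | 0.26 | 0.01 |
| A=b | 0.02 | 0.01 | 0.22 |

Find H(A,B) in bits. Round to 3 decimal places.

1.740 bits

H(A,B) = −Σ p(x,y)·log₂ p(x,y) over all 6 cells.
  cell (a,α): −0.48·log₂0.48 = 0.5083
  cell (a,β): −0.26·log₂0.26 = 0.5053
  cell (a,γ): −0.01·log₂0.01 = 0.0664
  cell (b,α): −0.02·log₂0.02 = 0.1129
  cell (b,β): −0.01·log₂0.01 = 0.0664
  cell (b,γ): −0.22·log₂0.22 = 0.4806
Sum = 1.740 bits.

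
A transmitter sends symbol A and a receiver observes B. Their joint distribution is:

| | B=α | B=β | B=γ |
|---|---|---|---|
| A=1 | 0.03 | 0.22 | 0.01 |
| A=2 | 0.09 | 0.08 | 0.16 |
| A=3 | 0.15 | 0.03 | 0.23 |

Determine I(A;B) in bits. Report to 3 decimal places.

Marginals: p(A) = (0.2600, 0.3300, 0.4100), p(B) = (0.2700, 0.3300, 0.4000).
I(A;B) = Σ p(x,y)·log₂[p(x,y)/(p(x)p(y))].
  (1,α): 0.03·log₂(0.4274) = -0.0368
  (1,β): 0.22·log₂(2.5641) = 0.2989
  (1,γ): 0.01·log₂(0.0962) = -0.0338
  (2,α): 0.09·log₂(1.0101) = 0.0013
  (2,β): 0.08·log₂(0.7346) = -0.0356
  (2,γ): 0.16·log₂(1.2121) = 0.0444
  (3,α): 0.15·log₂(1.3550) = 0.0657
  (3,β): 0.03·log₂(0.2217) = -0.0652
  (3,γ): 0.23·log₂(1.4024) = 0.1122
Sum = 0.351 bits.

0.351 bits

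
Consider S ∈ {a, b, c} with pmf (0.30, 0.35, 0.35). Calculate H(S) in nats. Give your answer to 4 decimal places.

1.0961 nats

H(S) = −Σ p·ln p.
  −(0.30)·ln(0.30) = 0.36119
  −(0.35)·ln(0.35) = 0.36744
  −(0.35)·ln(0.35) = 0.36744
Sum: 0.36119 + 0.36744 + 0.36744 = 1.0961 nats.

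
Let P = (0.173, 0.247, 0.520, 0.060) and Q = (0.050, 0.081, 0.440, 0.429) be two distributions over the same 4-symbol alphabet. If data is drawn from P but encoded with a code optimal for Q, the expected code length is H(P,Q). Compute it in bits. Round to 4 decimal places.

2.3325 bits

H(P,Q) = −Σ p·log₂ q.
  −0.173·log₂(0.050) = 0.74769
  −0.247·log₂(0.081) = 0.89561
  −0.520·log₂(0.440) = 0.61590
  −0.060·log₂(0.429) = 0.07326
H(P,Q) = 2.3325 bits.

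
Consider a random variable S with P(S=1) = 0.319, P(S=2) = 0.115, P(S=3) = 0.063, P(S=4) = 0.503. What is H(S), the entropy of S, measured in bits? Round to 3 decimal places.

1.635 bits

H(S) = −Σ p·log₂ p.
  −(0.319)·log₂(0.319) = 0.5258
  −(0.115)·log₂(0.115) = 0.3588
  −(0.063)·log₂(0.063) = 0.2513
  −(0.503)·log₂(0.503) = 0.4987
Sum: 0.5258 + 0.3588 + 0.2513 + 0.4987 = 1.635 bits.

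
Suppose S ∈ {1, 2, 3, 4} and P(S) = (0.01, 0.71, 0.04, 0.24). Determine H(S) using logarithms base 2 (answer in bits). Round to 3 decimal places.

1.097 bits

H(S) = −Σ p·log₂ p.
  −(0.01)·log₂(0.01) = 0.0664
  −(0.71)·log₂(0.71) = 0.3508
  −(0.04)·log₂(0.04) = 0.1858
  −(0.24)·log₂(0.24) = 0.4941
Sum: 0.0664 + 0.3508 + 0.1858 + 0.4941 = 1.097 bits.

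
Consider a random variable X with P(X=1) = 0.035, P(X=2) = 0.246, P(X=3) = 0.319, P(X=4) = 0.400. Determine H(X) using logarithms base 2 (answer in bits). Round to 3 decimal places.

1.722 bits

H(X) = −Σ p·log₂ p.
  −(0.035)·log₂(0.035) = 0.1693
  −(0.246)·log₂(0.246) = 0.4977
  −(0.319)·log₂(0.319) = 0.5258
  −(0.400)·log₂(0.400) = 0.5288
Sum: 0.1693 + 0.4977 + 0.5258 + 0.5288 = 1.722 bits.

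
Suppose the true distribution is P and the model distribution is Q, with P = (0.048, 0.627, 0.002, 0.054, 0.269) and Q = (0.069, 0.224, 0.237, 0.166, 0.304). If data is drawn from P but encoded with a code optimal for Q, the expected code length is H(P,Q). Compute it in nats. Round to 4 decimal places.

H(P,Q) = −Σ p·ln q.
  −0.048·ln(0.069) = 0.12834
  −0.627·ln(0.224) = 0.93806
  −0.002·ln(0.237) = 0.00288
  −0.054·ln(0.166) = 0.09697
  −0.269·ln(0.304) = 0.32031
H(P,Q) = 1.4866 nats.

1.4866 nats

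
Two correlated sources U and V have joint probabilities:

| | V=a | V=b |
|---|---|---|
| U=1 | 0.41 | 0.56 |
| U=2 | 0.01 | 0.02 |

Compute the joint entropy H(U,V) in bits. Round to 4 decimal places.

H(U,V) = −Σ p(x,y)·log₂ p(x,y) over all 4 cells.
  cell (1,a): −0.41·log₂0.41 = 0.52738
  cell (1,b): −0.56·log₂0.56 = 0.46844
  cell (2,a): −0.01·log₂0.01 = 0.06644
  cell (2,b): −0.02·log₂0.02 = 0.11288
Sum = 1.1751 bits.

1.1751 bits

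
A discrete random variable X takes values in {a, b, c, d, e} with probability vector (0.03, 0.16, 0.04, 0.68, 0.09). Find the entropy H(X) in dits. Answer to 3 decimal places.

H(X) = −Σ p·log₁₀ p.
  −(0.03)·log₁₀(0.03) = 0.0457
  −(0.16)·log₁₀(0.16) = 0.1273
  −(0.04)·log₁₀(0.04) = 0.0559
  −(0.68)·log₁₀(0.68) = 0.1139
  −(0.09)·log₁₀(0.09) = 0.0941
Sum: 0.0457 + 0.1273 + 0.0559 + 0.1139 + 0.0941 = 0.437 dits.

0.437 dits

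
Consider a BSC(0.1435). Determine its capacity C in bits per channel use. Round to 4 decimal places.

0.4067 bits

Binary symmetric channel: C = 1 − h₂(ε) where h₂ is the binary entropy function.
h₂(0.1435) = −0.1435·log₂0.1435 − 0.8565·log₂0.8565 = 0.5933.
C = 1 − 0.5933 = 0.4067 bits per channel use.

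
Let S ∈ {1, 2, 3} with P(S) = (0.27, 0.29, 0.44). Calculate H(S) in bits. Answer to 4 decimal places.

H(S) = −Σ p·log₂ p.
  −(0.27)·log₂(0.27) = 0.51002
  −(0.29)·log₂(0.29) = 0.51790
  −(0.44)·log₂(0.44) = 0.52115
Sum: 0.51002 + 0.51790 + 0.52115 = 1.5491 bits.

1.5491 bits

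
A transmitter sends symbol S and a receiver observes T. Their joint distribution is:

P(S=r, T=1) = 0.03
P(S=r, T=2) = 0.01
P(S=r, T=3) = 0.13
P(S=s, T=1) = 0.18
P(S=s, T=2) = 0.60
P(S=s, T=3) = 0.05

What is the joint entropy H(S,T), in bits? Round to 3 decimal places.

1.704 bits

H(S,T) = −Σ p(x,y)·log₂ p(x,y) over all 6 cells.
  cell (r,1): −0.03·log₂0.03 = 0.1518
  cell (r,2): −0.01·log₂0.01 = 0.0664
  cell (r,3): −0.13·log₂0.13 = 0.3826
  cell (s,1): −0.18·log₂0.18 = 0.4453
  cell (s,2): −0.60·log₂0.60 = 0.4422
  cell (s,3): −0.05·log₂0.05 = 0.2161
Sum = 1.704 bits.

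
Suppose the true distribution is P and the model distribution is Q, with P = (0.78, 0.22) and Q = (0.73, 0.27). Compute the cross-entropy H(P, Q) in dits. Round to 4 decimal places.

H(P,Q) = −Σ p·log₁₀ q.
  −0.78·log₁₀(0.73) = 0.10661
  −0.22·log₁₀(0.27) = 0.12510
H(P,Q) = 0.2317 dits.

0.2317 dits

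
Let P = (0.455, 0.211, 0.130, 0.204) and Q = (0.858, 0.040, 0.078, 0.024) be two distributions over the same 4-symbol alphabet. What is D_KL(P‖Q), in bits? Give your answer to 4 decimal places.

0.8155 bits

D(P‖Q) = Σ p·log₂(p/q).
  0.455·log₂(0.455/0.858) = -0.41638
  0.211·log₂(0.211/0.040) = 0.50623
  0.130·log₂(0.130/0.078) = 0.09581
  0.204·log₂(0.204/0.024) = 0.62984
D(P‖Q) = 0.8155 bits.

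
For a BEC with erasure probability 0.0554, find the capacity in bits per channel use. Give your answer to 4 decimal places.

0.9446 bits

Binary erasure channel: capacity C = 1 − ε.
C = 1 − 0.0554 = 0.9446 bits per channel use.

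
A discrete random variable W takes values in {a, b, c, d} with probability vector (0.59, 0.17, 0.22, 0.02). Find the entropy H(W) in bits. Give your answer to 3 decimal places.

H(W) = −Σ p·log₂ p.
  −(0.59)·log₂(0.59) = 0.4491
  −(0.17)·log₂(0.17) = 0.4346
  −(0.22)·log₂(0.22) = 0.4806
  −(0.02)·log₂(0.02) = 0.1129
Sum: 0.4491 + 0.4346 + 0.4806 + 0.1129 = 1.477 bits.

1.477 bits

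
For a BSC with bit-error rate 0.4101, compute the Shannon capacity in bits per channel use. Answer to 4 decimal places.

0.0234 bits

Binary symmetric channel: C = 1 − h₂(ε) where h₂ is the binary entropy function.
h₂(0.4101) = −0.4101·log₂0.4101 − 0.5899·log₂0.5899 = 0.9766.
C = 1 − 0.9766 = 0.0234 bits per channel use.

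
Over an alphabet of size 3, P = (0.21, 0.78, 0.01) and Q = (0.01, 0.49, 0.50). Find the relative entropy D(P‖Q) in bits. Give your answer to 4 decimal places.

D(P‖Q) = Σ p·log₂(p/q).
  0.21·log₂(0.21/0.01) = 0.92239
  0.78·log₂(0.78/0.49) = 0.52314
  0.01·log₂(0.01/0.50) = -0.05644
D(P‖Q) = 1.3891 bits.

1.3891 bits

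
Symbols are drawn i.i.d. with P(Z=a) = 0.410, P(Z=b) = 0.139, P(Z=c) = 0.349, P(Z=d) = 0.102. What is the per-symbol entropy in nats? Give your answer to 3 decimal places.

H(Z) = −Σ p·ln p.
  −(0.410)·ln(0.410) = 0.3656
  −(0.139)·ln(0.139) = 0.2743
  −(0.349)·ln(0.349) = 0.3674
  −(0.102)·ln(0.102) = 0.2328
Sum: 0.3656 + 0.2743 + 0.3674 + 0.2328 = 1.240 nats.

1.240 nats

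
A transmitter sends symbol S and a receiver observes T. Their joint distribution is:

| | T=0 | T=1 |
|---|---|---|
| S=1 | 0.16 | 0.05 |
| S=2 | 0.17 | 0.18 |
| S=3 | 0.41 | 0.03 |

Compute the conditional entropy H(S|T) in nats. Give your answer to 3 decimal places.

Chain rule: H(S|T) = H(S,T) − H(T).
Marginals: p(S) = (0.2100, 0.3500, 0.4400), p(T) = (0.7400, 0.2600).
H(S,T) = 1.5236 nats; H(T) = 0.5731 nats.
H(S|T) = 1.5236 − 0.5731 = 0.951 nats.

0.951 nats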